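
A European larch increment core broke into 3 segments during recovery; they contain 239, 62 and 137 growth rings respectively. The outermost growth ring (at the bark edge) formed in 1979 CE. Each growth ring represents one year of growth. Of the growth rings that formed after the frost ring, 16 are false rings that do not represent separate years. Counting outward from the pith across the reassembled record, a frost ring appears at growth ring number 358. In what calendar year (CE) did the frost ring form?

Total growth rings = 239 + 62 + 137 = 438.
The frost ring sits at growth ring 358 from the pith, so 438 − 358 = 80 growth rings formed after it.
80 − 16 false = 64 true growth rings after the frost ring.
1979 − 64 = 1915 CE.

1915 CE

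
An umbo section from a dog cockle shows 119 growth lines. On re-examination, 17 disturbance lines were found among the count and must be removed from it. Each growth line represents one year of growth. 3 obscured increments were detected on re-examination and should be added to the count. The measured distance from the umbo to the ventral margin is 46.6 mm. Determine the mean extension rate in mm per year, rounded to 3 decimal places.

0.444 mm per year

Adjusted count: 119 − 17 + 3 = 105 growth lines.
Mean rate = 46.6 mm / 105 years ≈ 0.444 mm per year.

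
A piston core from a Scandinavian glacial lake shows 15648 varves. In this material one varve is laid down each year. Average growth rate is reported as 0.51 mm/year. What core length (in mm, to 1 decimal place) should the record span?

15648 years of growth are recorded.
Predicted length = 0.51 mm/year × 15648 years = 7980.5 mm.

7980.5 mm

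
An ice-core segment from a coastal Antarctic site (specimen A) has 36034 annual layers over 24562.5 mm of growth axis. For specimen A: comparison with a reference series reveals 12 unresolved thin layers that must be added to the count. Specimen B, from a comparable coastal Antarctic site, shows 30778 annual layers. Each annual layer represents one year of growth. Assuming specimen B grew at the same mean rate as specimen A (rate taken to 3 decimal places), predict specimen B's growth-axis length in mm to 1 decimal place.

20959.8 mm

Specimen A: adjusted count: 36034 + 12 = 36046 annual layers.
A: Extension rate ≈ 24562.5 / 36046 = 0.681 mm/yr.
B's length ≈ 0.681 × 30778 = 20959.8 mm.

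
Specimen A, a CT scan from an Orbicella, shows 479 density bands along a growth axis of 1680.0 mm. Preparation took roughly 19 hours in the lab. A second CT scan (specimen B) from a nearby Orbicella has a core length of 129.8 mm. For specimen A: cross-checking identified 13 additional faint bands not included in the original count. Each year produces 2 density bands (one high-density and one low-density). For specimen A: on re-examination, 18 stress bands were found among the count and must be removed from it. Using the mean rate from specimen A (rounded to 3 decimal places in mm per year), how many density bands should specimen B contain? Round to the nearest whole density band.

Specimen A: after corrections the count is 479 − 18 + 13 = 474 density bands.
Specimen A: with 2 density bands per year, 474 / 2 = 237 years.
A: Mean rate = 1680.0 mm / 237 years ≈ 7.089 mm/yr.
For B, 129.8 / 7.089 = 18.31 years; at 2 density bands per year that is 18.31 × 2 ≈ 37 density bands.

37 density bands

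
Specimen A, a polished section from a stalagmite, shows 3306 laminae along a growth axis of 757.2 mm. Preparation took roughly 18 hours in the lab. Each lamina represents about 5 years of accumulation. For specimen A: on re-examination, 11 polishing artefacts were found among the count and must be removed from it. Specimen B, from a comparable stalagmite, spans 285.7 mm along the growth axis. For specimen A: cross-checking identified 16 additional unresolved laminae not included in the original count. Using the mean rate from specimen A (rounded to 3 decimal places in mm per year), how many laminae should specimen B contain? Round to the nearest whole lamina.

Specimen A: after corrections the count is 3306 − 11 + 16 = 3311 laminae.
Specimen A: multiplying by 5 years per lamina: 3311 × 5 = 16555 years.
A: 757.2 mm over 16555 years gives 757.2 / 16555 ≈ 0.046 mm per year.
Specimen B: 285.7 mm / 0.046 mm per year = 6210.87 years; at 5 years per lamina that is 6210.87 / 5 ≈ 1242 laminae.

1242 laminae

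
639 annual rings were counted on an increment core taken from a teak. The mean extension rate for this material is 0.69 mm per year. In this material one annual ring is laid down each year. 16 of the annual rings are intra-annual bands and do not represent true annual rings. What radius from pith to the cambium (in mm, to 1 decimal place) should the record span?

429.9 mm

True annual ring count = 639 − 16 = 623.
623 years at 0.69 mm/year gives 0.69 × 623 = 429.9 mm.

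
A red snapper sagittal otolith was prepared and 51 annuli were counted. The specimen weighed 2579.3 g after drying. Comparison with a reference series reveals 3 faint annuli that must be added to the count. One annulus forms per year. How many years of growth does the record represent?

Adjusted count: 51 + 3 = 54 annuli.
At one annulus per year, that is 54 years.

54 yr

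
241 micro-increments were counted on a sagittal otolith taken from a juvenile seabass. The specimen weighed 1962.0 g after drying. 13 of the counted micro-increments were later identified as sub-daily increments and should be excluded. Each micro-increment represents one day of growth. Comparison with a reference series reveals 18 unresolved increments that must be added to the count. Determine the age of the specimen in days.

246 d

Correcting the raw count gives 241 − 13 + 18 = 246 true micro-increments.
One micro-increment per day makes the duration 246 days.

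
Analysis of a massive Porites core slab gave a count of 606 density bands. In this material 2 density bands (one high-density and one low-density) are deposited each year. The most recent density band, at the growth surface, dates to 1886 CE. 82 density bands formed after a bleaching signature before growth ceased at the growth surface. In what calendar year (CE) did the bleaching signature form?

1845 CE

82 density bands post-date the bleaching signature.
82 density bands at 2 per year is 82 / 2 = 41 years.
Counting back 41 years from 1886 CE places the bleaching signature in 1886 − 41 = 1845 CE.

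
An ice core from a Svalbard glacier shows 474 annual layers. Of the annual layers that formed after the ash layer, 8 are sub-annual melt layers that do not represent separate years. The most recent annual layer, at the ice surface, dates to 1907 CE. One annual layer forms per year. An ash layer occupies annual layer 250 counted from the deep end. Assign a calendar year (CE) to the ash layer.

Between annual layer 250 and the ice surface there are 474 − 250 = 224 annual layers.
Removing the 8 false annual layers leaves 224 − 8 = 216 true annual layers beyond the ash layer.
1907 − 216 = 1691 CE.

1691 CE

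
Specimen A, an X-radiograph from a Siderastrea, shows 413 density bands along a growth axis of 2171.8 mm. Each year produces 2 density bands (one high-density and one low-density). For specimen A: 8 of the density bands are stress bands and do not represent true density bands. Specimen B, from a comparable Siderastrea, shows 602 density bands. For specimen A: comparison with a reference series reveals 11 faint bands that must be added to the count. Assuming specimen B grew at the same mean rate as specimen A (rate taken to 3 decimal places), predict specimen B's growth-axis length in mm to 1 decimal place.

Specimen A: after corrections the count is 413 − 8 + 11 = 416 density bands.
Specimen A: dividing by 2 density bands per year: 416 / 2 = 208 years.
A: Extension rate ≈ 2171.8 / 208 = 10.441 mm/year.
Specimen B: 602 density bands at 2 per year is 602 / 2 = 301 years. B's length ≈ 10.441 × 301 = 3142.7 mm.

3142.7 mm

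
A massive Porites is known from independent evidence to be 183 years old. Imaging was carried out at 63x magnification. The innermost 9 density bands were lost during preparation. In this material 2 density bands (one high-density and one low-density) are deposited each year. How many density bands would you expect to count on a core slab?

357 density bands

Expected density bands: 183 × 2 = 366.
366 − 9 missed = 357 density bands expected in the prepared section.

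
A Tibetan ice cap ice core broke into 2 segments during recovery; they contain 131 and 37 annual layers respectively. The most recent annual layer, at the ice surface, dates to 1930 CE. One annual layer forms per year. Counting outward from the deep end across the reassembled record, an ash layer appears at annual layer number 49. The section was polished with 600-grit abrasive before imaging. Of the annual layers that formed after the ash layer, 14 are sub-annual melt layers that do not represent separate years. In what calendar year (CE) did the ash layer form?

Total annual layers = 131 + 37 = 168.
Between annual layer 49 and the ice surface there are 168 − 49 = 119 annual layers.
119 − 14 false = 105 true annual layers after the ash layer.
1930 − 105 = 1825 CE.

1825 CE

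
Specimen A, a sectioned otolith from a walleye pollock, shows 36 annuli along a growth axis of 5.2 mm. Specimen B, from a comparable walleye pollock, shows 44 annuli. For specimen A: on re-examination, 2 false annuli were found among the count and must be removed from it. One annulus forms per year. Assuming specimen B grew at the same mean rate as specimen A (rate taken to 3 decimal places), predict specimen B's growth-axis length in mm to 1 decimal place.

Specimen A: true annulus count = 36 − 2 = 34.
A: Extension rate ≈ 5.2 / 34 = 0.153 mm/year.
B's length ≈ 0.153 × 44 = 6.7 mm.

6.7 mm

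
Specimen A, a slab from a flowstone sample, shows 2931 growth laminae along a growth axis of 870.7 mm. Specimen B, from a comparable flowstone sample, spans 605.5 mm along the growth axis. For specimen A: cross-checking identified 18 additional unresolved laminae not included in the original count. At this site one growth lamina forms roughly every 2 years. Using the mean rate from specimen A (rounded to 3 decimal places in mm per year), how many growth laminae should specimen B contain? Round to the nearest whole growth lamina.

Specimen A: adjusted count: 2931 + 18 = 2949 growth laminae.
Specimen A: multiplying by 2 years per growth lamina: 2949 × 2 = 5898 years.
A: 870.7 mm over 5898 years gives 870.7 / 5898 ≈ 0.148 mm per year.
For B, 605.5 / 0.148 = 4091.22 years; at 2 years per growth lamina that is 4091.22 / 2 ≈ 2046 growth laminae.

2046 growth laminae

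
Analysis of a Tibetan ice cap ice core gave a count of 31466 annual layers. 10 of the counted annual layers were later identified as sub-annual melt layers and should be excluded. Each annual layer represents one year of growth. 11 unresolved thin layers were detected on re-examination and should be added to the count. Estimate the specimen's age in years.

31467 yr

Adjusted count: 31466 − 10 + 11 = 31467 annual layers.
One annual layer per year makes the duration 31467 years.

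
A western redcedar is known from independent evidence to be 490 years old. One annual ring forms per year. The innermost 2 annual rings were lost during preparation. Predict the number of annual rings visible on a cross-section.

Expected annual rings over 490 years: 490.
Less the 2 uncaptured annual rings: 490 − 2 = 488.

488 annual rings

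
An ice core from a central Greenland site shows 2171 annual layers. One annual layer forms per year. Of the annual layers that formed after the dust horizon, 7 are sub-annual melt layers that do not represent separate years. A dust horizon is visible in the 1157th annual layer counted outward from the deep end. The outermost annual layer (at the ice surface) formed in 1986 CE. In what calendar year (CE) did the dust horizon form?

Between annual layer 1157 and the ice surface there are 2171 − 1157 = 1014 annual layers.
Excluding 7 false annual layers: 1014 − 7 = 1007.
Counting back 1007 years from 1986 CE places the dust horizon in 1986 − 1007 = 979 CE.

979 CE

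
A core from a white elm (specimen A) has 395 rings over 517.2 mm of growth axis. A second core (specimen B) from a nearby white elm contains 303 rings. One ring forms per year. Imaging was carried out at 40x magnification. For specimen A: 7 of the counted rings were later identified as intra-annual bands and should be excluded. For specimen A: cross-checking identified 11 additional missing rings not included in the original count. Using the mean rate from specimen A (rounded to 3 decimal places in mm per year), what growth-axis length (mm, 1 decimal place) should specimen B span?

Specimen A: true ring count = 395 − 7 + 11 = 399.
A: Mean rate = 517.2 mm / 399 years ≈ 1.296 mm/year.
B's length ≈ 1.296 × 303 = 392.7 mm.

392.7 mm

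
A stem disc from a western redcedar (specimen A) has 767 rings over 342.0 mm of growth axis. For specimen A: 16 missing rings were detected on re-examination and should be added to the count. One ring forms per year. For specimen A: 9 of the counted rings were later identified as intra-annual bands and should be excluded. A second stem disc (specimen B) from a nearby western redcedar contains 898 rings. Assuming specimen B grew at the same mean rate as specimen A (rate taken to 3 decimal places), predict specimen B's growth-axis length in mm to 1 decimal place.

Specimen A: correcting the raw count gives 767 − 9 + 16 = 774 true rings.
A: 342.0 mm over 774 years gives 342.0 / 774 ≈ 0.442 mm/yr.
Length of B = 0.442 × 898 = 396.9 mm.

396.9 mm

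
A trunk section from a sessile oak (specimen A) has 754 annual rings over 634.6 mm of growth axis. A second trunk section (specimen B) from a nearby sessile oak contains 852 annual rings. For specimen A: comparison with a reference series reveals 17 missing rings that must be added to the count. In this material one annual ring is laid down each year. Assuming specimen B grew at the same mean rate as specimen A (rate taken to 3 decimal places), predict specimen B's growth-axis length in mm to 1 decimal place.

Specimen A: adjusted count: 754 + 17 = 771 annual rings.
A: Mean rate = 634.6 mm / 771 years ≈ 0.823 mm/yr.
For B, 0.823 mm/year × 852 years = 701.2 mm.

701.2 mm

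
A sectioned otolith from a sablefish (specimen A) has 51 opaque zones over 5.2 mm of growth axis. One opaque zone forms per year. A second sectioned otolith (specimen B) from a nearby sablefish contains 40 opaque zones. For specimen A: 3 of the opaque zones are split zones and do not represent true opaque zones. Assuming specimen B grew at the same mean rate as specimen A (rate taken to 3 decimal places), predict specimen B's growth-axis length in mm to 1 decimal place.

Specimen A: after corrections the count is 51 − 3 = 48 opaque zones.
A: 5.2 mm over 48 years gives 5.2 / 48 ≈ 0.108 mm per year.
B's length ≈ 0.108 × 40 = 4.3 mm.

4.3 mm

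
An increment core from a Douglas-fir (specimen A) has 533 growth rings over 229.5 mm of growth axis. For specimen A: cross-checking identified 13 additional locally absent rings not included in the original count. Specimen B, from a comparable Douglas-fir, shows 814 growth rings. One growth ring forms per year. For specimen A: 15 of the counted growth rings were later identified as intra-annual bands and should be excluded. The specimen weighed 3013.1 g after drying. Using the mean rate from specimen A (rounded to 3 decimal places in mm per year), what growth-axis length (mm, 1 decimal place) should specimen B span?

351.6 mm

Specimen A: correcting the raw count gives 533 − 15 + 13 = 531 true growth rings.
A: Extension rate ≈ 229.5 / 531 = 0.432 mm/year.
B's length ≈ 0.432 × 814 = 351.6 mm.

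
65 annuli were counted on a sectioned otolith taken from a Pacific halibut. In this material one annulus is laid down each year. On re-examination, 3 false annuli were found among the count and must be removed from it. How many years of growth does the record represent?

62 years

Adjusted count: 65 − 3 = 62 annuli.
At one annulus per year, that is 62 years.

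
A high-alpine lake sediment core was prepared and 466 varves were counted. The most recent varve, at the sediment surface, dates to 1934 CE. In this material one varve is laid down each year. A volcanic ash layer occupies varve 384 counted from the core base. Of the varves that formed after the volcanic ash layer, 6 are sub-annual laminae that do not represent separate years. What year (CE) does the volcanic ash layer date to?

Between varve 384 and the sediment surface there are 466 − 384 = 82 varves.
Removing the 6 false varves leaves 82 − 6 = 76 true varves beyond the volcanic ash layer.
Counting back 76 years from 1934 CE places the volcanic ash layer in 1934 − 76 = 1858 CE.

1858 CE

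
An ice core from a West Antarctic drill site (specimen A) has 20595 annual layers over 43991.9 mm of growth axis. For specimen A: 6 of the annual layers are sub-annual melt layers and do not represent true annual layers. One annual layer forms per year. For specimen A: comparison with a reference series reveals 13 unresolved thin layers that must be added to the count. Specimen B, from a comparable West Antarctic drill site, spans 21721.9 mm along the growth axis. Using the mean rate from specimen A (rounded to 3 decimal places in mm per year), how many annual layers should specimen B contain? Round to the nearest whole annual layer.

Specimen A: correcting the raw count gives 20595 − 6 + 13 = 20602 true annual layers.
A: Mean rate = 43991.9 mm / 20602 years ≈ 2.135 mm per year.
B spans 21721.9 / 2.135 = 10174.19 years ≈ 10174 annual layers.

10174 annual layers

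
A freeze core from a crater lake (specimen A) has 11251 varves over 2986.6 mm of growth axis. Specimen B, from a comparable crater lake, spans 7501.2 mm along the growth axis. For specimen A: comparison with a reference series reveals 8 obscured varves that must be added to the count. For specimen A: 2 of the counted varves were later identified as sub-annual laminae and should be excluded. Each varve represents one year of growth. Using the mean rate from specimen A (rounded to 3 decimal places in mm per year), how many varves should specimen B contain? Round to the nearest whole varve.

28306 varves

Specimen A: correcting the raw count gives 11251 − 2 + 8 = 11257 true varves.
A: 2986.6 mm over 11257 years gives 2986.6 / 11257 ≈ 0.265 mm per year.
B spans 7501.2 / 0.265 = 28306.42 years ≈ 28306 varves.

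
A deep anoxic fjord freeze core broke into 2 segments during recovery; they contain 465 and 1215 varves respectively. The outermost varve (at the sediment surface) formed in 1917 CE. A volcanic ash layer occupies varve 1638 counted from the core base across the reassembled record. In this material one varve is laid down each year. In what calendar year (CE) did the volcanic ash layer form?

1875 CE

Total varves = 465 + 1215 = 1680.
The volcanic ash layer sits at varve 1638 from the core base, so 1680 − 1638 = 42 varves formed after it.
1917 − 42 = 1875 CE.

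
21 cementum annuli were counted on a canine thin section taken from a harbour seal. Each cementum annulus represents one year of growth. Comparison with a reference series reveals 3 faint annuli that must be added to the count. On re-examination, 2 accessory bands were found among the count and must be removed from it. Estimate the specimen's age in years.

22 years

After corrections the count is 21 − 2 + 3 = 22 cementum annuli.
One cementum annulus per year makes the duration 22 years.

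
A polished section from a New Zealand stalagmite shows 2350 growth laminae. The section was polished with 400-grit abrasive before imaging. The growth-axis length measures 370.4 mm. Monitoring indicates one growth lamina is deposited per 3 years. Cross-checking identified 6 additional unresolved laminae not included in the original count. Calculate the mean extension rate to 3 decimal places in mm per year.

True growth lamina count = 2350 + 6 = 2356.
Multiplying by 3 years per growth lamina: 2356 × 3 = 7068 years.
Extension rate ≈ 370.4 / 7068 = 0.052 mm per year.

0.052 mm per year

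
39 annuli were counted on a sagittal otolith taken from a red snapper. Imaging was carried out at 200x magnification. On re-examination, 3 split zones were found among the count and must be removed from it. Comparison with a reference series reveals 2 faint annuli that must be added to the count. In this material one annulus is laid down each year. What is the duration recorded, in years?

38 years

After corrections the count is 39 − 3 + 2 = 38 annuli.
One annulus per year makes the duration 38 years.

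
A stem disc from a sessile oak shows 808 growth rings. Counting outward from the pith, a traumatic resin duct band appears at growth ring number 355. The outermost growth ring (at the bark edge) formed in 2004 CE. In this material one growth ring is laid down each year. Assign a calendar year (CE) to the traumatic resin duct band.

808 − 355 = 453 growth rings lie beyond the traumatic resin duct band toward the bark edge.
The growth ring at the bark edge is 2004 CE, so the traumatic resin duct band dates to 2004 − 453 = 1551 CE.

1551 CE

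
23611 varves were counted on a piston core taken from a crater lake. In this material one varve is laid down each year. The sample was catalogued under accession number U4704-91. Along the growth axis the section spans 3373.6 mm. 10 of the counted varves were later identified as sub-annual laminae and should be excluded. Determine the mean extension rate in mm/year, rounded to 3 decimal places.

Correcting the raw count gives 23611 − 10 = 23601 true varves.
Mean rate = 3373.6 mm / 23601 years ≈ 0.143 mm/year.

0.143 mm/year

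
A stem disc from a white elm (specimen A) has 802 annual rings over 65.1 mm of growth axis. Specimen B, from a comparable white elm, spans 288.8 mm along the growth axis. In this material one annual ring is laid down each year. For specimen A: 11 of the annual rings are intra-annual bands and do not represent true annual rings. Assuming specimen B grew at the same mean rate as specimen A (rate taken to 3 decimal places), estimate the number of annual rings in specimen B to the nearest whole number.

3522 annual rings

Specimen A: adjusted count: 802 − 11 = 791 annual rings.
A: Mean rate = 65.1 mm / 791 years ≈ 0.082 mm per year.
B spans 288.8 / 0.082 = 3521.95 years ≈ 3522 annual rings.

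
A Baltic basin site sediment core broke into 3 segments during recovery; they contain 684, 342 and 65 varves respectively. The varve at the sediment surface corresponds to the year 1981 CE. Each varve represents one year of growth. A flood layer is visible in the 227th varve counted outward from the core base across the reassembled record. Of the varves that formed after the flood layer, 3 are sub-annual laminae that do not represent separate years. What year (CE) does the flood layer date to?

1120 CE

Total varves = 684 + 342 + 65 = 1091.
The flood layer sits at varve 227 from the core base, so 1091 − 227 = 864 varves formed after it.
Excluding 3 false varves: 864 − 3 = 861.
The varve at the sediment surface is 1981 CE, so the flood layer dates to 1981 − 861 = 1120 CE.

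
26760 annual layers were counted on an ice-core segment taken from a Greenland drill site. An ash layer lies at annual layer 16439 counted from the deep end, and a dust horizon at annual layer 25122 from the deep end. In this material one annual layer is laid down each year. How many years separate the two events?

8683 years

Separation: 25122 − 16439 = 8683 annual layers.
One annual layer per year makes the interval 8683 years.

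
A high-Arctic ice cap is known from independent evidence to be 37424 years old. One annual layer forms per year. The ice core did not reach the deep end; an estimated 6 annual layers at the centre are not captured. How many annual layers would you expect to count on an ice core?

One annual layer per year gives 37424 annual layers over 37424 years.
Less the 6 uncaptured annual layers: 37424 − 6 = 37418.

37418 annual layers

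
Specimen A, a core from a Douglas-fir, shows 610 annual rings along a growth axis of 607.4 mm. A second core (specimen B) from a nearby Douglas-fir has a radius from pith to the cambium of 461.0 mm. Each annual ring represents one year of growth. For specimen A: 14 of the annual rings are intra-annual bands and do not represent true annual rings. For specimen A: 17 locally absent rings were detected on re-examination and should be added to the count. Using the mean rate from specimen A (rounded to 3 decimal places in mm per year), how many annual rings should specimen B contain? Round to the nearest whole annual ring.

465 annual rings

Specimen A: correcting the raw count gives 610 − 14 + 17 = 613 true annual rings.
A: 607.4 mm over 613 years gives 607.4 / 613 ≈ 0.991 mm/year.
Specimen B: 461.0 mm / 0.991 mm per year = 465.19 years ≈ 465 annual rings.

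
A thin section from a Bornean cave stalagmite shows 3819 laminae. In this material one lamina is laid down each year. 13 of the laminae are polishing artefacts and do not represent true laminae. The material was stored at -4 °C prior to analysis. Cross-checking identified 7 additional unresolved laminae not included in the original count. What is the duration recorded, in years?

3813 years

After corrections the count is 3819 − 13 + 7 = 3813 laminae.
With a one-to-one lamina periodicity this is 3813 years.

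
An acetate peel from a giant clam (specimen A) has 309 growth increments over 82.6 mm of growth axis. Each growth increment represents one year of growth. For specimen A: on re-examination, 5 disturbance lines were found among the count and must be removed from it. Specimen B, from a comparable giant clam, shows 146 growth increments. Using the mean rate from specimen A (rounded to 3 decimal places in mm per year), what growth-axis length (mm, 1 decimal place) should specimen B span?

Specimen A: correcting the raw count gives 309 − 5 = 304 true growth increments.
A: Extension rate ≈ 82.6 / 304 = 0.272 mm/year.
B's length ≈ 0.272 × 146 = 39.7 mm.

39.7 mm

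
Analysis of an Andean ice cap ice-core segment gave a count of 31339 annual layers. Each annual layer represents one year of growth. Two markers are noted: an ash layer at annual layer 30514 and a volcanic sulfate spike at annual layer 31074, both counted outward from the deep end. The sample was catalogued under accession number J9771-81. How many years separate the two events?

Separation: 31074 − 30514 = 560 annual layers.
One annual layer per year makes the interval 560 years.

560 yr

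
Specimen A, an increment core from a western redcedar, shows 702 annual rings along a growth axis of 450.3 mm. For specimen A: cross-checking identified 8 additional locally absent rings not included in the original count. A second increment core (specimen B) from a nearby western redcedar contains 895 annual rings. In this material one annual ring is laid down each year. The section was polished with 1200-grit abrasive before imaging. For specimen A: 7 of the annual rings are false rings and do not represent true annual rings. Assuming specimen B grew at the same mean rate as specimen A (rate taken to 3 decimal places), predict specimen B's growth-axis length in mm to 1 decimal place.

573.7 mm

Specimen A: adjusted count: 702 − 7 + 8 = 703 annual rings.
A: Mean rate = 450.3 mm / 703 years ≈ 0.641 mm per year.
For B, 0.641 mm/year × 895 years = 573.7 mm.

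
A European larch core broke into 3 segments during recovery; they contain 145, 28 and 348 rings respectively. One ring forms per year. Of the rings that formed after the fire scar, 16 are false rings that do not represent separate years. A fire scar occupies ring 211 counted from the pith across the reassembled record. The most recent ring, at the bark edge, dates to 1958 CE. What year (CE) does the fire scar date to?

Total rings = 145 + 28 + 348 = 521.
521 − 211 = 310 rings lie beyond the fire scar toward the bark edge.
Removing the 16 false rings leaves 310 − 16 = 294 true rings beyond the fire scar.
Counting back 294 years from 1958 CE places the fire scar in 1958 − 294 = 1664 CE.

1664 CE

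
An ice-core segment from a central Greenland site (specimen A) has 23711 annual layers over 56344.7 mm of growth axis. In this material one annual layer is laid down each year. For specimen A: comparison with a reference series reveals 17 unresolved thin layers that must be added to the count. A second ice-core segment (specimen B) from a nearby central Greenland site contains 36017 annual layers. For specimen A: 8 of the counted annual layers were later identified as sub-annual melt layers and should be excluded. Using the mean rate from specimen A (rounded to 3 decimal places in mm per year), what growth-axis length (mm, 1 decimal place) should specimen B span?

Specimen A: adjusted count: 23711 − 8 + 17 = 23720 annual layers.
A: Mean rate = 56344.7 mm / 23720 years ≈ 2.375 mm/year.
B's length ≈ 2.375 × 36017 = 85540.4 mm.

85540.4 mm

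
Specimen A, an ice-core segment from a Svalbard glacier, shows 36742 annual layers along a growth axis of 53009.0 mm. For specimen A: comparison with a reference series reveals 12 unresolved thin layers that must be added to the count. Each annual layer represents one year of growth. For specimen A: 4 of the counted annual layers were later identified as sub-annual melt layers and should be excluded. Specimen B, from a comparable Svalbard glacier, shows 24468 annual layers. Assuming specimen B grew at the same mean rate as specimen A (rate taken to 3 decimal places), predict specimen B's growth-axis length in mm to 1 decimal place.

Specimen A: correcting the raw count gives 36742 − 4 + 12 = 36750 true annual layers.
A: Mean rate = 53009.0 mm / 36750 years ≈ 1.442 mm/yr.
For B, 1.442 mm/year × 24468 years = 35282.9 mm.

35282.9 mm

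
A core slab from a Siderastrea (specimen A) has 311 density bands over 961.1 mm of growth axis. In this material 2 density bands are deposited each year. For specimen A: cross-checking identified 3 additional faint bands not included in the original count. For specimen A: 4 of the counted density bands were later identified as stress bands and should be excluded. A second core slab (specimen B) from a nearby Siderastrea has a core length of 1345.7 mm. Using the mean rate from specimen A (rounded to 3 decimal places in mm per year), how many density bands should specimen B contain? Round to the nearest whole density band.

434 density bands

Specimen A: after corrections the count is 311 − 4 + 3 = 310 density bands.
Specimen A: dividing by 2 density bands per year: 310 / 2 = 155 years.
A: Extension rate ≈ 961.1 / 155 = 6.201 mm/year.
For B, 1345.7 / 6.201 = 217.01 years; at 2 density bands per year that is 217.01 × 2 ≈ 434 density bands.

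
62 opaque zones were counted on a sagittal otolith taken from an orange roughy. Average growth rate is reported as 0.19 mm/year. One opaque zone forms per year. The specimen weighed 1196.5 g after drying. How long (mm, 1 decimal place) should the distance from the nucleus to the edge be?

The record spans 62 years at 0.19 mm per year.
Predicted length = 0.19 mm/year × 62 years = 11.8 mm.

11.8 mm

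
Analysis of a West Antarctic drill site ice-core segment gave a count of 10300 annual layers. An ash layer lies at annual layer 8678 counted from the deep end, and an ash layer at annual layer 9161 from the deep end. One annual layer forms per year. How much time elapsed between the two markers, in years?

Separation: 9161 − 8678 = 483 annual layers.
At one annual layer per year, 483 years elapsed between them.

483 yr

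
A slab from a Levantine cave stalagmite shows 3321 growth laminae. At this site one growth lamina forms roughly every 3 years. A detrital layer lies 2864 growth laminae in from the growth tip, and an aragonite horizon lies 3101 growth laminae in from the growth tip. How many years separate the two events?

711 yr

The two markers are separated by 3101 − 2864 = 237 growth laminae.
Multiplying by 3 years per growth lamina: 237 × 3 = 711 years.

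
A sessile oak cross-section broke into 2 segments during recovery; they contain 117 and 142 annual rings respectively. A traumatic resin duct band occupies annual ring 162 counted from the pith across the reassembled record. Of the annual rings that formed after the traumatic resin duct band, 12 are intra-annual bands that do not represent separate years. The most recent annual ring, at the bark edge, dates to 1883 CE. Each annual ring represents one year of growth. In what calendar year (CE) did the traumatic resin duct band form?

1798 CE

Total annual rings = 117 + 142 = 259.
259 − 162 = 97 annual rings lie beyond the traumatic resin duct band toward the bark edge.
Excluding 12 false annual rings: 97 − 12 = 85.
Counting back 85 years from 1883 CE places the traumatic resin duct band in 1883 − 85 = 1798 CE.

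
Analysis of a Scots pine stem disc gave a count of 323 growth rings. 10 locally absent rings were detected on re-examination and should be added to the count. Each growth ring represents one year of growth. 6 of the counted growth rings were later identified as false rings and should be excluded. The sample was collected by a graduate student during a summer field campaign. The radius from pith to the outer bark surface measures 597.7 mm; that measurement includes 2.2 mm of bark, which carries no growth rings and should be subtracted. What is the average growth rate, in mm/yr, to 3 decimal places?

1.821 mm/yr

Correcting the raw count gives 323 − 6 + 10 = 327 true growth rings.
Net length = 597.7 − 2.2 = 595.5 mm.
Mean rate = 595.5 mm / 327 years ≈ 1.821 mm/yr.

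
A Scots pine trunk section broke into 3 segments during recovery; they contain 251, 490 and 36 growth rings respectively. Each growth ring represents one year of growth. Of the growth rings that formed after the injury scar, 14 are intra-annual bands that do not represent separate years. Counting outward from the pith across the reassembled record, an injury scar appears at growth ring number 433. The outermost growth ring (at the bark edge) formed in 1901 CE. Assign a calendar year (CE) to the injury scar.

1571 CE

Total growth rings = 251 + 490 + 36 = 777.
777 − 433 = 344 growth rings lie beyond the injury scar toward the bark edge.
344 − 14 false = 330 true growth rings after the injury scar.
The growth ring at the bark edge is 1901 CE, so the injury scar dates to 1901 − 330 = 1571 CE.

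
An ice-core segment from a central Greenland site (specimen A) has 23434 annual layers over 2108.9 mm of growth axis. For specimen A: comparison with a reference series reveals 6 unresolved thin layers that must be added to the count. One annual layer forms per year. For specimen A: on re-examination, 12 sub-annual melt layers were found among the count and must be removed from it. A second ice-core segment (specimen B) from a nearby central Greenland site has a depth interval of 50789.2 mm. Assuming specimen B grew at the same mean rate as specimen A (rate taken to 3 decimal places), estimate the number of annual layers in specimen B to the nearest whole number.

564324 annual layers

Specimen A: adjusted count: 23434 − 12 + 6 = 23428 annual layers.
A: 2108.9 mm over 23428 years gives 2108.9 / 23428 ≈ 0.090 mm per year.
For B, 50789.2 / 0.090 = 564324.44 years ≈ 564324 annual layers.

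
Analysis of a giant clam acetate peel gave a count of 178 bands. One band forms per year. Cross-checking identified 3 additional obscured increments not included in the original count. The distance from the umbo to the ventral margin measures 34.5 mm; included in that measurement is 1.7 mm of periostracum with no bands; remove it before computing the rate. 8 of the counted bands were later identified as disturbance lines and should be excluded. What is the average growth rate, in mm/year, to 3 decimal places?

0.190 mm/year

After corrections the count is 178 − 8 + 3 = 173 bands.
The growth record spans 34.5 − 1.7 = 32.8 mm.
32.8 mm over 173 years gives 32.8 / 173 ≈ 0.190 mm/year.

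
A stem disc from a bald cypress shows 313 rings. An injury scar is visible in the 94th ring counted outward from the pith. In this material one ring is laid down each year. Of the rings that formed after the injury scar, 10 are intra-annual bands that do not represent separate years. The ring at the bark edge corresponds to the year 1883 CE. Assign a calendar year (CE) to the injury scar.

1674 CE

The injury scar sits at ring 94 from the pith, so 313 − 94 = 219 rings formed after it.
219 − 10 false = 209 true rings after the injury scar.
The ring at the bark edge is 1883 CE, so the injury scar dates to 1883 − 209 = 1674 CE.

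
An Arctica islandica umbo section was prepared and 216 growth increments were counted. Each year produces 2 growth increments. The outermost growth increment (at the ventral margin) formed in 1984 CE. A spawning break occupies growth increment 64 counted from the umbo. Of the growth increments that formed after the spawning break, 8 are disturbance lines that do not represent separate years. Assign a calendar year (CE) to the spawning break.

Between growth increment 64 and the ventral margin there are 216 − 64 = 152 growth increments.
Removing the 8 false growth increments leaves 152 − 8 = 144 true growth increments beyond the spawning break.
144 growth increments at 2 per year is 144 / 2 = 72 years.
1984 − 72 = 1912 CE.

1912 CE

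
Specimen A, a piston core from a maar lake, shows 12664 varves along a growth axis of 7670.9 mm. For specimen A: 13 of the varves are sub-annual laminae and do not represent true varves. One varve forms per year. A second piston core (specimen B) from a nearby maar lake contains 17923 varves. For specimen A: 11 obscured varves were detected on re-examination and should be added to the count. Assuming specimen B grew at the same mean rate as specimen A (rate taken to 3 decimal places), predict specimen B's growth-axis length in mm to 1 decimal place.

10861.3 mm

Specimen A: true varve count = 12664 − 13 + 11 = 12662.
A: 7670.9 mm over 12662 years gives 7670.9 / 12662 ≈ 0.606 mm/year.
Length of B = 0.606 × 17923 = 10861.3 mm.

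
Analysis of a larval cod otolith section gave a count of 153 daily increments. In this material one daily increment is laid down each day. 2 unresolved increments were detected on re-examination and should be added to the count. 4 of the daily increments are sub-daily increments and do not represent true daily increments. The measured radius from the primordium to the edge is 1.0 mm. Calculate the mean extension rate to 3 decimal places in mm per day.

0.007 mm per day

After corrections the count is 153 − 4 + 2 = 151 daily increments.
Mean rate = 1.0 mm / 151 days ≈ 0.007 mm per day.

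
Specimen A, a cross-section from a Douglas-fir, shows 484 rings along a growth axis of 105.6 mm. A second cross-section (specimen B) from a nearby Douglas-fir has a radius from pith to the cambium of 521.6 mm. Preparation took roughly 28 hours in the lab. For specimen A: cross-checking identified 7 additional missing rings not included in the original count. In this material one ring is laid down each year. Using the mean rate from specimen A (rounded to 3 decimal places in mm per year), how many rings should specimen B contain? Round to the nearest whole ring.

2426 rings

Specimen A: adjusted count: 484 + 7 = 491 rings.
A: Extension rate ≈ 105.6 / 491 = 0.215 mm per year.
Specimen B: 521.6 mm / 0.215 mm per year = 2426.05 years ≈ 2426 rings.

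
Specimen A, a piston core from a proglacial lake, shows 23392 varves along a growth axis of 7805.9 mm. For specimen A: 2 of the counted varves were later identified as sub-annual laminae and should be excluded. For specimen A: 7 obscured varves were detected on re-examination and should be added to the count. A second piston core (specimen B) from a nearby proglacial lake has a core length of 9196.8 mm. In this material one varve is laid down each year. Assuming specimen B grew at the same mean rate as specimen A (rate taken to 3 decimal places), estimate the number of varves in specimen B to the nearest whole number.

Specimen A: correcting the raw count gives 23392 − 2 + 7 = 23397 true varves.
A: Mean rate = 7805.9 mm / 23397 years ≈ 0.334 mm per year.
B spans 9196.8 / 0.334 = 27535.33 years ≈ 27535 varves.

27535 varves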